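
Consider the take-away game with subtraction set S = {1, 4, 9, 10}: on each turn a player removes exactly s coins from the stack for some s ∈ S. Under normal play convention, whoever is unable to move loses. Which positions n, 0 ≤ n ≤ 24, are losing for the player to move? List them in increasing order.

0, 2, 5, 7, 13, 18, 20

G(0) = 0
G(1) = mex{0} = 1
G(2) = mex{1} = 0
G(3) = mex{0} = 1
G(4) = mex{1,0} = 2
G(5) = mex{2,1} = 0
G(6) = mex{0,0} = 1
G(7) = mex{1,1} = 0
G(8) = mex{0,2} = 1
G(9) = mex{1,0,0} = 2
G(10) = mex{2,1,1,0} = 3
G(11) = mex{3,0,0,1} = 2
G(12) = mex{2,1,1,0} = 3
G(13) = mex{3,2,2,1} = 0
G(14) = mex{0,3,0,2} = 1
G(15) = mex{1,2,1,0} = 3
G(16) = mex{3,3,0,1} = 2
G(17) = mex{2,0,1,0} = 3
G(18) = mex{3,1,2,1} = 0
G(19) = mex{0,3,3,2} = 1
G(20) = mex{1,2,2,3} = 0
G(21) = mex{0,3,3,2} = 1
G(22) = mex{1,0,0,3} = 2
G(23) = mex{2,1,1,0} = 3
G(24) = mex{3,0,3,1} = 2
P-positions are exactly the n with G(n) = 0.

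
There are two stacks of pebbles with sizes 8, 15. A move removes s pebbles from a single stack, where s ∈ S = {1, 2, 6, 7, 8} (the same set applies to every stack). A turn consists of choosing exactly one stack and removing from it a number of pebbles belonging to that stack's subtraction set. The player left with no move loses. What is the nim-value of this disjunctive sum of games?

5

All stacks use S = {1, 2, 6, 7, 8}:
n :  0  1  2  3  4  5  6  7  8  9 10 11 12 13 14 15
G :  0  1  2  0  1  2  3  4  5  3  4  5  0  1  2  0
Stack A: G(8) = 5.
Stack B: G(15) = 0.
Combined Grundy value = 5 ⊕ 0 = 5.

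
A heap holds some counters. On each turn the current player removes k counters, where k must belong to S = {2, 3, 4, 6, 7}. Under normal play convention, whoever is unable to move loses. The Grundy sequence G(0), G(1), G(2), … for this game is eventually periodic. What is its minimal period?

9

n :  0  1  2  3  4  5  6  7  8  9 10 11 12 13 14 15 16 17 18 19
G :  0  0  1  1  2  2  3  3  4  0  0  1  1  2  2  3  3  4  0  0
G(n+9) = G(n) holds for n = 0,…,6 (a full window of length max(S) = 7), so the sequence is purely periodic with period 9.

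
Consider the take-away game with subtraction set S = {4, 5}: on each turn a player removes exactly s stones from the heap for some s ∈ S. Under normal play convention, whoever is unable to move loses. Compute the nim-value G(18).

0

n :  0  1  2  3  4  5  6  7  8  9 10 11 12 13 14 15 16 17 18
G :  0  0  0  0  1  1  1  1  2  0  0  0  0  1  1  1  1  2  0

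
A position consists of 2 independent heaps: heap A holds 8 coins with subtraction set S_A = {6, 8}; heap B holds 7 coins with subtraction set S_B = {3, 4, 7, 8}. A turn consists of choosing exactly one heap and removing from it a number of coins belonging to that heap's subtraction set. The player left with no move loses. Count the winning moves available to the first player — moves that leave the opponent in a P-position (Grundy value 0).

2

Heap A, S = {6, 8}:
n : 0 1 2 3 4 5 6 7 8
G : 0 0 0 0 0 0 1 1 1
G_A(8) = 1.
Heap B, S = {3, 4, 7, 8}:
G(0) = 0
G(1) = mex{} = 0
G(2) = mex{} = 0
G(3) = mex{0} = 1
G(4) = mex{0,0} = 1
G(5) = mex{0,0} = 1
G(6) = mex{1,0} = 2
G(7) = mex{1,1,0} = 2
G_B(7) = 2.
Combined Grundy value = 1 ⊕ 2 = 3.
A winning move leaves total XOR = 0, i.e. changes one component's Grundy value g to g ⊕ X where X is the current total.
Heap A: need g' = 1⊕3 = 2. Options: 8−6→G=0, 8−8→G=0. Hits: 0.
Heap B: need g' = 2⊕3 = 1. Options: 7−3→G=1, 7−4→G=1, 7−7→G=0. Hits: 2.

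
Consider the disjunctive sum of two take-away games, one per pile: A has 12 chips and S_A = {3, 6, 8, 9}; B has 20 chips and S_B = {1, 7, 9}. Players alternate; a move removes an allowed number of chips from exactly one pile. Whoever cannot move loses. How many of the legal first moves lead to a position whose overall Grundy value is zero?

0

Pile A, S = {3, 6, 8, 9}:
G(0) = 0
G(1) = mex{} = 0
G(2) = mex{} = 0
G(3) = mex{0} = 1
G(4) = mex{0} = 1
G(5) = mex{0} = 1
G(6) = mex{1,0} = 2
G(7) = mex{1,0} = 2
G(8) = mex{1,0,0} = 2
G(9) = mex{2,1,0,0} = 3
G(10) = mex{2,1,0,0} = 3
G(11) = mex{2,1,1,0} = 3
G(12) = mex{3,2,1,1} = 0
G_A(12) = 0.
Pile B, S = {1, 7, 9}:
G(0) = 0
G(1) = mex{0} = 1
G(2) = mex{1} = 0
G(3) = mex{0} = 1
G(4) = mex{1} = 0
G(5) = mex{0} = 1
G(6) = mex{1} = 0
G(7) = mex{0,0} = 1
G(8) = mex{1,1} = 0
G(9) = mex{0,0,0} = 1
G(10) = mex{1,1,1} = 0
G(11) = mex{0,0,0} = 1
G(12) = mex{1,1,1} = 0
G(13) = mex{0,0,0} = 1
G(14) = mex{1,1,1} = 0
G(15) = mex{0,0,0} = 1
G(16) = mex{1,1,1} = 0
G(17) = mex{0,0,0} = 1
G(18) = mex{1,1,1} = 0
G(19) = mex{0,0,0} = 1
G(20) = mex{1,1,1} = 0
G_B(20) = 0.
Combined Grundy value = 0 ⊕ 0 = 0.
A winning move leaves total XOR = 0, i.e. changes one component's Grundy value g to g ⊕ X where X is the current total.
Pile A: target g' = 0⊕0 = 0, but every legal move changes the Grundy value (mex property), so 0 moves.
Pile B: target g' = 0⊕0 = 0, but every legal move changes the Grundy value (mex property), so 0 moves.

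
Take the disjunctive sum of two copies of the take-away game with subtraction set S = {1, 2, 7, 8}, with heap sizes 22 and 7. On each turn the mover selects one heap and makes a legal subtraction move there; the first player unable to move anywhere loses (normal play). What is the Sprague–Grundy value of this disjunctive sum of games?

0

All heaps use S = {1, 2, 7, 8}:
n :  0  1  2  3  4  5  6  7  8  9 10 11 12 13 14 15 16 17 18 19 20 21 22
G :  0  1  2  0  1  2  0  1  2  0  1  2  0  1  2  0  1  2  0  1  2  0  1
Heap A: G(22) = 1.
Heap B: G(7) = 1.
Combined Grundy value = 1 ⊕ 1 = 0.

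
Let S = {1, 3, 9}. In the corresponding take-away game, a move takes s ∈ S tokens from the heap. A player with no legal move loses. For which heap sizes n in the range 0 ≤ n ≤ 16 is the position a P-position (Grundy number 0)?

n :  0  1  2  3  4  5  6  7  8  9 10 11 12 13 14 15 16
G :  0  1  0  1  0  1  0  1  0  1  0  1  0  1  0  1  0
P-positions are exactly the n with G(n) = 0.

0, 2, 4, 6, 8, 10, 12, 14, 16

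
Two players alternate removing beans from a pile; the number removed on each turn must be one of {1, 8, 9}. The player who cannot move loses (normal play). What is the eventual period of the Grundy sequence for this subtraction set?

G(0) = 0
G(1) = mex{0} = 1
G(2) = mex{1} = 0
G(3) = mex{0} = 1
G(4) = mex{1} = 0
G(5) = mex{0} = 1
G(6) = mex{1} = 0
G(7) = mex{0} = 1
G(8) = mex{1,0} = 2
G(9) = mex{2,1,0} = 3
G(10) = mex{3,0,1} = 2
G(11) = mex{2,1,0} = 3
G(12) = mex{3,0,1} = 2
G(13) = mex{2,1,0} = 3
G(14) = mex{3,0,1} = 2
G(15) = mex{2,1,0} = 3
G(16) = mex{3,2,1} = 0
G(17) = mex{0,3,2} = 1
G(18) = mex{1,2,3} = 0
G(19) = mex{0,3,2} = 1
G(20) = mex{1,2,3} = 0
G(21) = mex{0,3,2} = 1
G(22) = mex{1,2,3} = 0
G(23) = mex{0,3,2} = 1
G(24) = mex{1,0,3} = 2
G(25) = mex{2,1,0} = 3
G(26) = mex{3,0,1} = 2
G(27) = mex{2,1,0} = 3
G(28) = mex{3,0,1} = 2
G(29) = mex{2,1,0} = 3
G(30) = mex{3,0,1} = 2
G(31) = mex{2,1,0} = 3
G(32) = mex{3,2,1} = 0
G(33) = mex{0,3,2} = 1
G(n+16) = G(n) holds for n = 0,…,8 (a full window of length max(S) = 9), so the sequence is purely periodic with period 16.

16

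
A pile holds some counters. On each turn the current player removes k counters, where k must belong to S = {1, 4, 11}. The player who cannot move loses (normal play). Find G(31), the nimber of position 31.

G(0) = 0
G(1) = mex{0} = 1
G(2) = mex{1} = 0
G(3) = mex{0} = 1
G(4) = mex{1,0} = 2
G(5) = mex{2,1} = 0
G(6) = mex{0,0} = 1
G(7) = mex{1,1} = 0
G(8) = mex{0,2} = 1
G(9) = mex{1,0} = 2
G(10) = mex{2,1} = 0
G(11) = mex{0,0,0} = 1
G(12) = mex{1,1,1} = 0
G(13) = mex{0,2,0} = 1
G(14) = mex{1,0,1} = 2
G(15) = mex{2,1,2} = 0
G(16) = mex{0,0,0} = 1
G(17) = mex{1,1,1} = 0
G(18) = mex{0,2,0} = 1
G(19) = mex{1,0,1} = 2
G(20) = mex{2,1,2} = 0
G(21) = mex{0,0,0} = 1
G(22) = mex{1,1,1} = 0
G(23) = mex{0,2,0} = 1
G(24) = mex{1,0,1} = 2
G(25) = mex{2,1,2} = 0
G(26) = mex{0,0,0} = 1
G(27) = mex{1,1,1} = 0
G(28) = mex{0,2,0} = 1
G(29) = mex{1,0,1} = 2
G(30) = mex{2,1,2} = 0
G(31) = mex{0,0,0} = 1

1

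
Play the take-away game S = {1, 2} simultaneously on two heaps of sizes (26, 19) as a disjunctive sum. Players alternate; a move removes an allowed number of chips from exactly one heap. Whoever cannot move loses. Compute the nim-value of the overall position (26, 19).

All heaps use S = {1, 2}:
n :  0  1  2  3  4  5  6  7  8  9 10 11 12 13 14 15 16 17 18 19 20 21 22 23 24 25 26
G :  0  1  2  0  1  2  0  1  2  0  1  2  0  1  2  0  1  2  0  1  2  0  1  2  0  1  2
Heap A: G(26) = 2.
Heap B: G(19) = 1.
Combined Grundy value = 2 ⊕ 1 = 3.

3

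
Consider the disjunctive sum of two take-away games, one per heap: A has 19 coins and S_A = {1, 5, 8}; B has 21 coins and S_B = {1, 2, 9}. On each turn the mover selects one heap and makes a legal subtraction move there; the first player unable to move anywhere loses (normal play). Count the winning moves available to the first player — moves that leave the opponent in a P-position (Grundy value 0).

Heap A, S = {1, 5, 8}:
n :  0  1  2  3  4  5  6  7  8  9 10 11 12 13 14 15 16 17 18 19
G :  0  1  0  1  0  1  0  1  2  3  2  3  2  0  1  0  1  0  1  0
G_A(19) = 0.
Heap B, S = {1, 2, 9}:
G(0) = 0
G(1) = mex{0} = 1
G(2) = mex{1,0} = 2
G(3) = mex{2,1} = 0
G(4) = mex{0,2} = 1
G(5) = mex{1,0} = 2
G(6) = mex{2,1} = 0
G(7) = mex{0,2} = 1
G(8) = mex{1,0} = 2
G(9) = mex{2,1,0} = 3
G(10) = mex{3,2,1} = 0
G(11) = mex{0,3,2} = 1
G(12) = mex{1,0,0} = 2
G(13) = mex{2,1,1} = 0
G(14) = mex{0,2,2} = 1
G(15) = mex{1,0,0} = 2
G(16) = mex{2,1,1} = 0
G(17) = mex{0,2,2} = 1
G(18) = mex{1,0,3} = 2
G(19) = mex{2,1,0} = 3
G(20) = mex{3,2,1} = 0
G(21) = mex{0,3,2} = 1
G_B(21) = 1.
Combined Grundy value = 0 ⊕ 1 = 1.
A winning move leaves total XOR = 0, i.e. changes one component's Grundy value g to g ⊕ X where X is the current total.
Heap A: need g' = 0⊕1 = 1. Options: 19−1→G=1, 19−5→G=1, 19−8→G=3. Hits: 2.
Heap B: need g' = 1⊕1 = 0. Options: 21−1→G=0, 21−2→G=3, 21−9→G=2. Hits: 1.

3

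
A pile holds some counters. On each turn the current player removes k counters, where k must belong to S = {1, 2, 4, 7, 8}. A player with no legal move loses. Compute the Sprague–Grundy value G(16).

1

n :  0  1  2  3  4  5  6  7  8  9 10 11 12 13 14 15 16
G :  0  1  2  0  1  2  0  1  2  0  1  2  0  1  2  0  1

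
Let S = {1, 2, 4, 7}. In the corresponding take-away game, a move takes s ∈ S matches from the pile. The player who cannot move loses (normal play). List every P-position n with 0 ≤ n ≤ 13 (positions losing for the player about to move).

n :  0  1  2  3  4  5  6  7  8  9 10 11 12 13
G :  0  1  2  0  1  2  0  1  2  0  1  2  0  1
P-positions are exactly the n with G(n) = 0.

0, 3, 6, 9, 12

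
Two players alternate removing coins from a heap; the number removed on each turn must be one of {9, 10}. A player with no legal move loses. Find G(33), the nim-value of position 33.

1

G(0) = 0
G(1) = mex{} = 0
G(2) = mex{} = 0
G(3) = mex{} = 0
G(4) = mex{} = 0
G(5) = mex{} = 0
G(6) = mex{} = 0
G(7) = mex{} = 0
G(8) = mex{} = 0
G(9) = mex{0} = 1
G(10) = mex{0,0} = 1
G(11) = mex{0,0} = 1
G(12) = mex{0,0} = 1
G(13) = mex{0,0} = 1
G(14) = mex{0,0} = 1
G(15) = mex{0,0} = 1
G(16) = mex{0,0} = 1
G(17) = mex{0,0} = 1
G(18) = mex{1,0} = 2
G(19) = mex{1,1} = 0
G(20) = mex{1,1} = 0
G(21) = mex{1,1} = 0
G(22) = mex{1,1} = 0
G(23) = mex{1,1} = 0
G(24) = mex{1,1} = 0
G(25) = mex{1,1} = 0
G(26) = mex{1,1} = 0
G(27) = mex{2,1} = 0
G(28) = mex{0,2} = 1
G(29) = mex{0,0} = 1
G(30) = mex{0,0} = 1
G(31) = mex{0,0} = 1
G(32) = mex{0,0} = 1
G(33) = mex{0,0} = 1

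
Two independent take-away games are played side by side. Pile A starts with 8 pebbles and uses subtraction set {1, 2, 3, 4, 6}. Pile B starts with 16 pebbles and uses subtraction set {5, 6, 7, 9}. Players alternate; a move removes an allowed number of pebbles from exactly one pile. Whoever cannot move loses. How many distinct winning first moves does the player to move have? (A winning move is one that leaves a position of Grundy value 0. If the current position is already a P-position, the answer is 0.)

1

Pile A, S = {1, 2, 3, 4, 6}:
G(0) = 0
G(1) = mex{0} = 1
G(2) = mex{1,0} = 2
G(3) = mex{2,1,0} = 3
G(4) = mex{3,2,1,0} = 4
G(5) = mex{4,3,2,1} = 0
G(6) = mex{0,4,3,2,0} = 1
G(7) = mex{1,0,4,3,1} = 2
G(8) = mex{2,1,0,4,2} = 3
G_A(8) = 3.
Pile B, S = {5, 6, 7, 9}:
G(0) = 0
G(1) = mex{} = 0
G(2) = mex{} = 0
G(3) = mex{} = 0
G(4) = mex{} = 0
G(5) = mex{0} = 1
G(6) = mex{0,0} = 1
G(7) = mex{0,0,0} = 1
G(8) = mex{0,0,0} = 1
G(9) = mex{0,0,0,0} = 1
G(10) = mex{1,0,0,0} = 2
G(11) = mex{1,1,0,0} = 2
G(12) = mex{1,1,1,0} = 2
G(13) = mex{1,1,1,0} = 2
G(14) = mex{1,1,1,1} = 0
G(15) = mex{2,1,1,1} = 0
G(16) = mex{2,2,1,1} = 0
G_B(16) = 0.
Combined Grundy value = 3 ⊕ 0 = 3.
A winning move leaves total XOR = 0, i.e. changes one component's Grundy value g to g ⊕ X where X is the current total.
Pile A: need g' = 3⊕3 = 0. Options: 8−1→G=2, 8−2→G=1, 8−3→G=0, 8−4→G=4, 8−6→G=2. Hits: 1.
Pile B: need g' = 0⊕3 = 3. Options: 16−5→G=2, 16−6→G=2, 16−7→G=1, 16−9→G=1. Hits: 0.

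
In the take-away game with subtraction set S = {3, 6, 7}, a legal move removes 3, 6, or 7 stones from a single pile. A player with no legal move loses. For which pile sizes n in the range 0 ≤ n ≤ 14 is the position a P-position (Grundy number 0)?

n :  0  1  2  3  4  5  6  7  8  9 10 11 12 13 14
G :  0  0  0  1  1  1  2  2  2  3  0  0  0  1  1
P-positions are exactly the n with G(n) = 0.

0, 1, 2, 10, 11, 12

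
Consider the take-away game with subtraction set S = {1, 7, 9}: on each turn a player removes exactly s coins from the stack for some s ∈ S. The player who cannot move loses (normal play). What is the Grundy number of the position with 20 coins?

0

n :  0  1  2  3  4  5  6  7  8  9 10 11 12 13 14 15 16 17 18 19 20
G :  0  1  0  1  0  1  0  1  0  1  0  1  0  1  0  1  0  1  0  1  0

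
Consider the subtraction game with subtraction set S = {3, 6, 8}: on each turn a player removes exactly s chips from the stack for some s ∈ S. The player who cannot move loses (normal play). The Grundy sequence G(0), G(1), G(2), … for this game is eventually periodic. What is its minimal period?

G(0) = 0
G(1) = mex{} = 0
G(2) = mex{} = 0
G(3) = mex{0} = 1
G(4) = mex{0} = 1
G(5) = mex{0} = 1
G(6) = mex{1,0} = 2
G(7) = mex{1,0} = 2
G(8) = mex{1,0,0} = 2
G(9) = mex{2,1,0} = 3
G(10) = mex{2,1,0} = 3
G(11) = mex{2,1,1} = 0
G(12) = mex{3,2,1} = 0
G(13) = mex{3,2,1} = 0
G(14) = mex{0,2,2} = 1
G(15) = mex{0,3,2} = 1
G(16) = mex{0,3,2} = 1
G(17) = mex{1,0,3} = 2
G(18) = mex{1,0,3} = 2
G(19) = mex{1,0,0} = 2
G(20) = mex{2,1,0} = 3
G(21) = mex{2,1,0} = 3
G(22) = mex{2,1,1} = 0
G(23) = mex{3,2,1} = 0
G(n+11) = G(n) holds for n = 0,…,7 (a full window of length max(S) = 8), so the sequence is purely periodic with period 11.

11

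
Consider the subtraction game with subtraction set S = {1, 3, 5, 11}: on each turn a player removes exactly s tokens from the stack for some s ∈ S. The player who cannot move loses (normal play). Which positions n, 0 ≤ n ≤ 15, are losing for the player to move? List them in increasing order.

0, 2, 4, 6, 8, 10, 12, 14

n :  0  1  2  3  4  5  6  7  8  9 10 11 12 13 14 15
G :  0  1  0  1  0  1  0  1  0  1  0  1  0  1  0  1
P-positions are exactly the n with G(n) = 0.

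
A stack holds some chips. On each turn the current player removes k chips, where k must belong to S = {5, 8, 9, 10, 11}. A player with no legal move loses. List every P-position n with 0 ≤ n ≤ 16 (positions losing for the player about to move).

G(0) = 0
G(1) = mex{} = 0
G(2) = mex{} = 0
G(3) = mex{} = 0
G(4) = mex{} = 0
G(5) = mex{0} = 1
G(6) = mex{0} = 1
G(7) = mex{0} = 1
G(8) = mex{0,0} = 1
G(9) = mex{0,0,0} = 1
G(10) = mex{1,0,0,0} = 2
G(11) = mex{1,0,0,0,0} = 2
G(12) = mex{1,0,0,0,0} = 2
G(13) = mex{1,1,0,0,0} = 2
G(14) = mex{1,1,1,0,0} = 2
G(15) = mex{2,1,1,1,0} = 3
G(16) = mex{2,1,1,1,1} = 0
P-positions are exactly the n with G(n) = 0.

0, 1, 2, 3, 4, 16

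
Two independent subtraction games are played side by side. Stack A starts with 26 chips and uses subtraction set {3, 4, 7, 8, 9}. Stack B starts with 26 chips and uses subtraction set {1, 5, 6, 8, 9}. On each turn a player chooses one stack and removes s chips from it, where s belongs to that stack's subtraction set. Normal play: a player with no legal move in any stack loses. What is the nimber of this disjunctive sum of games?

4

Stack A, S = {3, 4, 7, 8, 9}:
G(0) = 0
G(1) = mex{} = 0
G(2) = mex{} = 0
G(3) = mex{0} = 1
G(4) = mex{0,0} = 1
G(5) = mex{0,0} = 1
G(6) = mex{1,0} = 2
G(7) = mex{1,1,0} = 2
G(8) = mex{1,1,0,0} = 2
G(9) = mex{2,1,0,0,0} = 3
G(10) = mex{2,2,1,0,0} = 3
G(11) = mex{2,2,1,1,0} = 3
G(12) = mex{3,2,1,1,1} = 0
G(13) = mex{3,3,2,1,1} = 0
G(14) = mex{3,3,2,2,1} = 0
G(15) = mex{0,3,2,2,2} = 1
G(16) = mex{0,0,3,2,2} = 1
G(17) = mex{0,0,3,3,2} = 1
G(18) = mex{1,0,3,3,3} = 2
G(19) = mex{1,1,0,3,3} = 2
G(20) = mex{1,1,0,0,3} = 2
G(21) = mex{2,1,0,0,0} = 3
G(22) = mex{2,2,1,0,0} = 3
G(23) = mex{2,2,1,1,0} = 3
G(24) = mex{3,2,1,1,1} = 0
G(25) = mex{3,3,2,1,1} = 0
G(26) = mex{3,3,2,2,1} = 0
G_A(26) = 0.
Stack B, S = {1, 5, 6, 8, 9}:
n :  0  1  2  3  4  5  6  7  8  9 10 11 12 13 14 15 16 17 18 19 20 21 22 23 24 25 26
G :  0  1  0  1  0  1  2  3  2  3  2  3  4  5  0  1  0  1  0  1  2  3  2  3  2  3  4
G_B(26) = 4.
Combined Grundy value = 0 ⊕ 4 = 4.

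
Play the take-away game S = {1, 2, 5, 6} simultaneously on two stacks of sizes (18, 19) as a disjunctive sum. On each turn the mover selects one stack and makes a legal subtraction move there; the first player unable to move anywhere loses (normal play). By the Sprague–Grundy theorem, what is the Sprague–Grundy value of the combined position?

All stacks use S = {1, 2, 5, 6}:
n :  0  1  2  3  4  5  6  7  8  9 10 11 12 13 14 15 16 17 18 19
G :  0  1  2  0  1  2  3  0  1  2  0  1  2  3  0  1  2  0  1  2
Stack A: G(18) = 1.
Stack B: G(19) = 2.
Combined Grundy value = 1 ⊕ 2 = 3.

3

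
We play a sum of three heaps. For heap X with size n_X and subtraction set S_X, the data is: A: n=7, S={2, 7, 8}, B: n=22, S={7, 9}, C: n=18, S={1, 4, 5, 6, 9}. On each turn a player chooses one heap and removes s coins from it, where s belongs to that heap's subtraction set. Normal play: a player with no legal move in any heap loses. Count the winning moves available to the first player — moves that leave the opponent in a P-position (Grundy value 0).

Heap A, S = {2, 7, 8}:
G(0) = 0
G(1) = mex{} = 0
G(2) = mex{0} = 1
G(3) = mex{0} = 1
G(4) = mex{1} = 0
G(5) = mex{1} = 0
G(6) = mex{0} = 1
G(7) = mex{0,0} = 1
G_A(7) = 1.
Heap B, S = {7, 9}:
G(0) = 0
G(1) = mex{} = 0
G(2) = mex{} = 0
G(3) = mex{} = 0
G(4) = mex{} = 0
G(5) = mex{} = 0
G(6) = mex{} = 0
G(7) = mex{0} = 1
G(8) = mex{0} = 1
G(9) = mex{0,0} = 1
G(10) = mex{0,0} = 1
G(11) = mex{0,0} = 1
G(12) = mex{0,0} = 1
G(13) = mex{0,0} = 1
G(14) = mex{1,0} = 2
G(15) = mex{1,0} = 2
G(16) = mex{1,1} = 0
G(17) = mex{1,1} = 0
G(18) = mex{1,1} = 0
G(19) = mex{1,1} = 0
G(20) = mex{1,1} = 0
G(21) = mex{2,1} = 0
G(22) = mex{2,1} = 0
G_B(22) = 0.
Heap C, S = {1, 4, 5, 6, 9}:
G(0) = 0
G(1) = mex{0} = 1
G(2) = mex{1} = 0
G(3) = mex{0} = 1
G(4) = mex{1,0} = 2
G(5) = mex{2,1,0} = 3
G(6) = mex{3,0,1,0} = 2
G(7) = mex{2,1,0,1} = 3
G(8) = mex{3,2,1,0} = 4
G(9) = mex{4,3,2,1,0} = 5
G(10) = mex{5,2,3,2,1} = 0
G(11) = mex{0,3,2,3,0} = 1
G(12) = mex{1,4,3,2,1} = 0
G(13) = mex{0,5,4,3,2} = 1
G(14) = mex{1,0,5,4,3} = 2
G(15) = mex{2,1,0,5,2} = 3
G(16) = mex{3,0,1,0,3} = 2
G(17) = mex{2,1,0,1,4} = 3
G(18) = mex{3,2,1,0,5} = 4
G_C(18) = 4.
Combined Grundy value = 1 ⊕ 0 ⊕ 4 = 5.
A winning move leaves total XOR = 0, i.e. changes one component's Grundy value g to g ⊕ X where X is the current total.
Heap A: need g' = 1⊕5 = 4. Options: 7−2→G=0, 7−7→G=0. Hits: 0.
Heap B: need g' = 0⊕5 = 5. Options: 22−7→G=2, 22−9→G=1. Hits: 0.
Heap C: need g' = 4⊕5 = 1. Options: 18−1→G=3, 18−4→G=2, 18−5→G=1, 18−6→G=0, 18−9→G=5. Hits: 1.

1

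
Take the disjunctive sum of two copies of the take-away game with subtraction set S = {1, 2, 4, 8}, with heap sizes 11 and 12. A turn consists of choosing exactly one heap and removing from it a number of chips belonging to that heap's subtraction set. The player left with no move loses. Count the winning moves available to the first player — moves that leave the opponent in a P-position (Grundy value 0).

4

All heaps use S = {1, 2, 4, 8}:
n :  0  1  2  3  4  5  6  7  8  9 10 11 12
G :  0  1  2  0  1  2  0  1  2  0  1  2  0
Heap A: G(11) = 2.
Heap B: G(12) = 0.
Combined Grundy value = 2 ⊕ 0 = 2.
A winning move leaves total XOR = 0, i.e. changes one component's Grundy value g to g ⊕ X where X is the current total.
Heap A: need g' = 2⊕2 = 0. Options: 11−1→G=1, 11−2→G=0, 11−4→G=1, 11−8→G=0. Hits: 2.
Heap B: need g' = 0⊕2 = 2. Options: 12−1→G=2, 12−2→G=1, 12−4→G=2, 12−8→G=1. Hits: 2.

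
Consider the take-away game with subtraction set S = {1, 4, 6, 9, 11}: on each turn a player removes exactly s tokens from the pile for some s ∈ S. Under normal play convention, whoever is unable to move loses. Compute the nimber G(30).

0

n :  0  1  2  3  4  5  6  7  8  9 10 11 12 13 14 15 16 17 18 19 20 21 22 23 24 25 26 27 28 29 30
G :  0  1  0  1  2  0  1  0  1  2  0  1  0  1  2  0  1  0  1  2  0  1  0  1  2  0  1  0  1  2  0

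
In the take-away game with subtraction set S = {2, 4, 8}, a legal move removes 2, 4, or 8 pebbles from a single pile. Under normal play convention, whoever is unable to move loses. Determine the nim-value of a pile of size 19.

n :  0  1  2  3  4  5  6  7  8  9 10 11 12 13 14 15 16 17 18 19
G :  0  0  1  1  2  2  0  0  1  1  2  2  0  0  1  1  2  2  0  0

0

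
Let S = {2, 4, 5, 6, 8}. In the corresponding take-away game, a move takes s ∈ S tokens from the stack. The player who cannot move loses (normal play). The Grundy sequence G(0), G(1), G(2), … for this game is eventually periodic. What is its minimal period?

G(0) = 0
G(1) = mex{} = 0
G(2) = mex{0} = 1
G(3) = mex{0} = 1
G(4) = mex{1,0} = 2
G(5) = mex{1,0,0} = 2
G(6) = mex{2,1,0,0} = 3
G(7) = mex{2,1,1,0} = 3
G(8) = mex{3,2,1,1,0} = 4
G(9) = mex{3,2,2,1,0} = 4
G(10) = mex{4,3,2,2,1} = 0
G(11) = mex{4,3,3,2,1} = 0
G(12) = mex{0,4,3,3,2} = 1
G(13) = mex{0,4,4,3,2} = 1
G(14) = mex{1,0,4,4,3} = 2
G(15) = mex{1,0,0,4,3} = 2
G(16) = mex{2,1,0,0,4} = 3
G(17) = mex{2,1,1,0,4} = 3
G(18) = mex{3,2,1,1,0} = 4
G(19) = mex{3,2,2,1,0} = 4
G(20) = mex{4,3,2,2,1} = 0
G(21) = mex{4,3,3,2,1} = 0
G(n+10) = G(n) holds for n = 0,…,7 (a full window of length max(S) = 8), so the sequence is purely periodic with period 10.

10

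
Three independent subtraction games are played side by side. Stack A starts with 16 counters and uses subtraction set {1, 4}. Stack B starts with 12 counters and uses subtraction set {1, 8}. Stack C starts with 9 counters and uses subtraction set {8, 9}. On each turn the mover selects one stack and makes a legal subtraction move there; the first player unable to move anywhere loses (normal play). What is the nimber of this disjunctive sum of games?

Stack A, S = {1, 4}:
G(0) = 0
G(1) = mex{0} = 1
G(2) = mex{1} = 0
G(3) = mex{0} = 1
G(4) = mex{1,0} = 2
G(5) = mex{2,1} = 0
G(6) = mex{0,0} = 1
G(7) = mex{1,1} = 0
G(8) = mex{0,2} = 1
G(9) = mex{1,0} = 2
G(10) = mex{2,1} = 0
G(11) = mex{0,0} = 1
G(12) = mex{1,1} = 0
G(13) = mex{0,2} = 1
G(14) = mex{1,0} = 2
G(15) = mex{2,1} = 0
G(16) = mex{0,0} = 1
G_A(16) = 1.
Stack B, S = {1, 8}:
G(0) = 0
G(1) = mex{0} = 1
G(2) = mex{1} = 0
G(3) = mex{0} = 1
G(4) = mex{1} = 0
G(5) = mex{0} = 1
G(6) = mex{1} = 0
G(7) = mex{0} = 1
G(8) = mex{1,0} = 2
G(9) = mex{2,1} = 0
G(10) = mex{0,0} = 1
G(11) = mex{1,1} = 0
G(12) = mex{0,0} = 1
G_B(12) = 1.
Stack C, S = {8, 9}:
n : 0 1 2 3 4 5 6 7 8 9
G : 0 0 0 0 0 0 0 0 1 1
G_C(9) = 1.
Combined Grundy value = 1 ⊕ 1 ⊕ 1 = 1.

1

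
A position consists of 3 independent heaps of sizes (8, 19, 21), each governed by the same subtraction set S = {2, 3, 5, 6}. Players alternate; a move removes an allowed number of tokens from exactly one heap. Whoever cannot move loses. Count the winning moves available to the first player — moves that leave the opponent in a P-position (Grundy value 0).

4

All heaps use S = {2, 3, 5, 6}:
n :  0  1  2  3  4  5  6  7  8  9 10 11 12 13 14 15 16 17 18 19 20 21
G :  0  0  1  1  2  2  3  3  0  0  1  1  2  2  3  3  0  0  1  1  2  2
Heap A: G(8) = 0.
Heap B: G(19) = 1.
Heap C: G(21) = 2.
Combined Grundy value = 0 ⊕ 1 ⊕ 2 = 3.
A winning move leaves total XOR = 0, i.e. changes one component's Grundy value g to g ⊕ X where X is the current total.
Heap A: need g' = 0⊕3 = 3. Options: 8−2→G=3, 8−3→G=2, 8−5→G=1, 8−6→G=1. Hits: 1.
Heap B: need g' = 1⊕3 = 2. Options: 19−2→G=0, 19−3→G=0, 19−5→G=3, 19−6→G=2. Hits: 1.
Heap C: need g' = 2⊕3 = 1. Options: 21−2→G=1, 21−3→G=1, 21−5→G=0, 21−6→G=3. Hits: 2.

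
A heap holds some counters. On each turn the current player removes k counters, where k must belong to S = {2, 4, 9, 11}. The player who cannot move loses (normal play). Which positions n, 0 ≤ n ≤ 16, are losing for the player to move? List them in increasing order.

G(0) = 0
G(1) = mex{} = 0
G(2) = mex{0} = 1
G(3) = mex{0} = 1
G(4) = mex{1,0} = 2
G(5) = mex{1,0} = 2
G(6) = mex{2,1} = 0
G(7) = mex{2,1} = 0
G(8) = mex{0,2} = 1
G(9) = mex{0,2,0} = 1
G(10) = mex{1,0,0} = 2
G(11) = mex{1,0,1,0} = 2
G(12) = mex{2,1,1,0} = 3
G(13) = mex{2,1,2,1} = 0
G(14) = mex{3,2,2,1} = 0
G(15) = mex{0,2,0,2} = 1
G(16) = mex{0,3,0,2} = 1
P-positions are exactly the n with G(n) = 0.

0, 1, 6, 7, 13, 14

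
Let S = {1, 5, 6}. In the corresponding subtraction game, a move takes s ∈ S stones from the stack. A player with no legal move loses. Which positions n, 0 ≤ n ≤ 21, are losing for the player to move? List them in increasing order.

0, 2, 4, 11, 13, 15

n :  0  1  2  3  4  5  6  7  8  9 10 11 12 13 14 15 16 17 18 19 20 21
G :  0  1  0  1  0  1  2  3  2  3  2  0  1  0  1  0  1  2  3  2  3  2
P-positions are exactly the n with G(n) = 0.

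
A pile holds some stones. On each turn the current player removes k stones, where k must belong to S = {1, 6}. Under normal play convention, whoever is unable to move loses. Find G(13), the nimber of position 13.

n :  0  1  2  3  4  5  6  7  8  9 10 11 12 13
G :  0  1  0  1  0  1  2  0  1  0  1  0  1  2

2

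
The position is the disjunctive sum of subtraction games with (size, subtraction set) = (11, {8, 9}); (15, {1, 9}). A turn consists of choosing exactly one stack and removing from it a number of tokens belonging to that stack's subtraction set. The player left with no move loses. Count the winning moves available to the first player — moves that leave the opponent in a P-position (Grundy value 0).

0

Stack A, S = {8, 9}:
n :  0  1  2  3  4  5  6  7  8  9 10 11
G :  0  0  0  0  0  0  0  0  1  1  1  1
G_A(11) = 1.
Stack B, S = {1, 9}:
n :  0  1  2  3  4  5  6  7  8  9 10 11 12 13 14 15
G :  0  1  0  1  0  1  0  1  0  1  0  1  0  1  0  1
G_B(15) = 1.
Combined Grundy value = 1 ⊕ 1 = 0.
A winning move leaves total XOR = 0, i.e. changes one component's Grundy value g to g ⊕ X where X is the current total.
Stack A: target g' = 1⊕0 = 1, but every legal move changes the Grundy value (mex property), so 0 moves.
Stack B: target g' = 1⊕0 = 1, but every legal move changes the Grundy value (mex property), so 0 moves.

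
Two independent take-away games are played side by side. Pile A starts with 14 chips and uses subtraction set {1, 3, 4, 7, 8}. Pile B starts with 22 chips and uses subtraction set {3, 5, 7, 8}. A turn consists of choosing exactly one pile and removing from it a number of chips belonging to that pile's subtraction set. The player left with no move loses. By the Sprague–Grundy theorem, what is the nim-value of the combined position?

Pile A, S = {1, 3, 4, 7, 8}:
G(0) = 0
G(1) = mex{0} = 1
G(2) = mex{1} = 0
G(3) = mex{0,0} = 1
G(4) = mex{1,1,0} = 2
G(5) = mex{2,0,1} = 3
G(6) = mex{3,1,0} = 2
G(7) = mex{2,2,1,0} = 3
G(8) = mex{3,3,2,1,0} = 4
G(9) = mex{4,2,3,0,1} = 5
G(10) = mex{5,3,2,1,0} = 4
G(11) = mex{4,4,3,2,1} = 0
G(12) = mex{0,5,4,3,2} = 1
G(13) = mex{1,4,5,2,3} = 0
G(14) = mex{0,0,4,3,2} = 1
G_A(14) = 1.
Pile B, S = {3, 5, 7, 8}:
G(0) = 0
G(1) = mex{} = 0
G(2) = mex{} = 0
G(3) = mex{0} = 1
G(4) = mex{0} = 1
G(5) = mex{0,0} = 1
G(6) = mex{1,0} = 2
G(7) = mex{1,0,0} = 2
G(8) = mex{1,1,0,0} = 2
G(9) = mex{2,1,0,0} = 3
G(10) = mex{2,1,1,0} = 3
G(11) = mex{2,2,1,1} = 0
G(12) = mex{3,2,1,1} = 0
G(13) = mex{3,2,2,1} = 0
G(14) = mex{0,3,2,2} = 1
G(15) = mex{0,3,2,2} = 1
G(16) = mex{0,0,3,2} = 1
G(17) = mex{1,0,3,3} = 2
G(18) = mex{1,0,0,3} = 2
G(19) = mex{1,1,0,0} = 2
G(20) = mex{2,1,0,0} = 3
G(21) = mex{2,1,1,0} = 3
G(22) = mex{2,2,1,1} = 0
G_B(22) = 0.
Combined Grundy value = 1 ⊕ 0 = 1.

1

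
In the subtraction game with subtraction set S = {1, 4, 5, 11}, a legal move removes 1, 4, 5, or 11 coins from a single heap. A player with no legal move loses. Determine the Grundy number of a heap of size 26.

0

n :  0  1  2  3  4  5  6  7  8  9 10 11 12 13 14 15 16 17 18 19 20 21 22 23 24 25 26
G :  0  1  0  1  2  3  2  3  0  1  0  1  2  3  2  3  0  1  0  1  2  3  2  3  0  1  0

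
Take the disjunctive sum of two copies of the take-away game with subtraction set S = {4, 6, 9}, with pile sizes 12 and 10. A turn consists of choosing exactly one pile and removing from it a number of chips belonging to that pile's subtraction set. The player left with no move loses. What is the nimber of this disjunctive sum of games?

All piles use S = {4, 6, 9}:
n :  0  1  2  3  4  5  6  7  8  9 10 11 12
G :  0  0  0  0  1  1  1  1  2  2  2  2  3
Pile A: G(12) = 3.
Pile B: G(10) = 2.
Combined Grundy value = 3 ⊕ 2 = 1.

1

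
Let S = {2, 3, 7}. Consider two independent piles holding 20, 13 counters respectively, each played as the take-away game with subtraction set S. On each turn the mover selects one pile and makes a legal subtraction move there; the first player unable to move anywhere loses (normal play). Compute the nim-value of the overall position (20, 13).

All piles use S = {2, 3, 7}:
G(0) = 0
G(1) = mex{} = 0
G(2) = mex{0} = 1
G(3) = mex{0,0} = 1
G(4) = mex{1,0} = 2
G(5) = mex{1,1} = 0
G(6) = mex{2,1} = 0
G(7) = mex{0,2,0} = 1
G(8) = mex{0,0,0} = 1
G(9) = mex{1,0,1} = 2
G(10) = mex{1,1,1} = 0
G(11) = mex{2,1,2} = 0
G(12) = mex{0,2,0} = 1
G(13) = mex{0,0,0} = 1
G(14) = mex{1,0,1} = 2
G(15) = mex{1,1,1} = 0
G(16) = mex{2,1,2} = 0
G(17) = mex{0,2,0} = 1
G(18) = mex{0,0,0} = 1
G(19) = mex{1,0,1} = 2
G(20) = mex{1,1,1} = 0
Pile A: G(20) = 0.
Pile B: G(13) = 1.
Combined Grundy value = 0 ⊕ 1 = 1.

1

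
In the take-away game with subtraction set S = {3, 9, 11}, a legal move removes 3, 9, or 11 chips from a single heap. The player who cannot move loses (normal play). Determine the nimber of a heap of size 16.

n :  0  1  2  3  4  5  6  7  8  9 10 11 12 13 14 15 16
G :  0  0  0  1  1  1  0  0  0  1  1  1  2  2  0  3  3

3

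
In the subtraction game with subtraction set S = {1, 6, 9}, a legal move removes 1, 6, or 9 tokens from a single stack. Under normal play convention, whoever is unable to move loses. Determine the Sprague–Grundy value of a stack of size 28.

1

G(0) = 0
G(1) = mex{0} = 1
G(2) = mex{1} = 0
G(3) = mex{0} = 1
G(4) = mex{1} = 0
G(5) = mex{0} = 1
G(6) = mex{1,0} = 2
G(7) = mex{2,1} = 0
G(8) = mex{0,0} = 1
G(9) = mex{1,1,0} = 2
G(10) = mex{2,0,1} = 3
G(11) = mex{3,1,0} = 2
G(12) = mex{2,2,1} = 0
G(13) = mex{0,0,0} = 1
G(14) = mex{1,1,1} = 0
G(15) = mex{0,2,2} = 1
G(16) = mex{1,3,0} = 2
G(17) = mex{2,2,1} = 0
G(18) = mex{0,0,2} = 1
G(19) = mex{1,1,3} = 0
G(20) = mex{0,0,2} = 1
G(21) = mex{1,1,0} = 2
G(22) = mex{2,2,1} = 0
G(23) = mex{0,0,0} = 1
G(24) = mex{1,1,1} = 0
G(25) = mex{0,0,2} = 1
G(26) = mex{1,1,0} = 2
G(27) = mex{2,2,1} = 0
G(28) = mex{0,0,0} = 1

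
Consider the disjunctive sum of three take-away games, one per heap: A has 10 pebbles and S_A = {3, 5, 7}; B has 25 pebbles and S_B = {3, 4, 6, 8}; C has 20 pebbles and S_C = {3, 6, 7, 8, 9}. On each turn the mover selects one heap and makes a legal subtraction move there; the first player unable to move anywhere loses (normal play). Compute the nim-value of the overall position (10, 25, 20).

3

Heap A, S = {3, 5, 7}:
G(0) = 0
G(1) = mex{} = 0
G(2) = mex{} = 0
G(3) = mex{0} = 1
G(4) = mex{0} = 1
G(5) = mex{0,0} = 1
G(6) = mex{1,0} = 2
G(7) = mex{1,0,0} = 2
G(8) = mex{1,1,0} = 2
G(9) = mex{2,1,0} = 3
G(10) = mex{2,1,1} = 0
G_A(10) = 0.
Heap B, S = {3, 4, 6, 8}:
G(0) = 0
G(1) = mex{} = 0
G(2) = mex{} = 0
G(3) = mex{0} = 1
G(4) = mex{0,0} = 1
G(5) = mex{0,0} = 1
G(6) = mex{1,0,0} = 2
G(7) = mex{1,1,0} = 2
G(8) = mex{1,1,0,0} = 2
G(9) = mex{2,1,1,0} = 3
G(10) = mex{2,2,1,0} = 3
G(11) = mex{2,2,1,1} = 0
G(12) = mex{3,2,2,1} = 0
G(13) = mex{3,3,2,1} = 0
G(14) = mex{0,3,2,2} = 1
G(15) = mex{0,0,3,2} = 1
G(16) = mex{0,0,3,2} = 1
G(17) = mex{1,0,0,3} = 2
G(18) = mex{1,1,0,3} = 2
G(19) = mex{1,1,0,0} = 2
G(20) = mex{2,1,1,0} = 3
G(21) = mex{2,2,1,0} = 3
G(22) = mex{2,2,1,1} = 0
G(23) = mex{3,2,2,1} = 0
G(24) = mex{3,3,2,1} = 0
G(25) = mex{0,3,2,2} = 1
G_B(25) = 1.
Heap C, S = {3, 6, 7, 8, 9}:
G(0) = 0
G(1) = mex{} = 0
G(2) = mex{} = 0
G(3) = mex{0} = 1
G(4) = mex{0} = 1
G(5) = mex{0} = 1
G(6) = mex{1,0} = 2
G(7) = mex{1,0,0} = 2
G(8) = mex{1,0,0,0} = 2
G(9) = mex{2,1,0,0,0} = 3
G(10) = mex{2,1,1,0,0} = 3
G(11) = mex{2,1,1,1,0} = 3
G(12) = mex{3,2,1,1,1} = 0
G(13) = mex{3,2,2,1,1} = 0
G(14) = mex{3,2,2,2,1} = 0
G(15) = mex{0,3,2,2,2} = 1
G(16) = mex{0,3,3,2,2} = 1
G(17) = mex{0,3,3,3,2} = 1
G(18) = mex{1,0,3,3,3} = 2
G(19) = mex{1,0,0,3,3} = 2
G(20) = mex{1,0,0,0,3} = 2
G_C(20) = 2.
Combined Grundy value = 0 ⊕ 1 ⊕ 2 = 3.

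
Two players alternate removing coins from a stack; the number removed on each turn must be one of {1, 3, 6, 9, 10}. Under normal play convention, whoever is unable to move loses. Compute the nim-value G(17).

n :  0  1  2  3  4  5  6  7  8  9 10 11 12 13 14 15 16 17
G :  0  1  0  1  0  1  2  3  2  3  2  3  4  5  4  0  1  0

0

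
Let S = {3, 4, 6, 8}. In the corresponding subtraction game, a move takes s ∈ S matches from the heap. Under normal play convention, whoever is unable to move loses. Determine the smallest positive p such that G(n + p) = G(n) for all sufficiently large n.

n :  0  1  2  3  4  5  6  7  8  9 10 11 12 13 14 15 16 17 18 19 20 21 22 23
G :  0  0  0  1  1  1  2  2  2  3  3  0  0  0  1  1  1  2  2  2  3  3  0  0
G(n+11) = G(n) holds for n = 0,…,7 (a full window of length max(S) = 8), so the sequence is purely periodic with period 11.

11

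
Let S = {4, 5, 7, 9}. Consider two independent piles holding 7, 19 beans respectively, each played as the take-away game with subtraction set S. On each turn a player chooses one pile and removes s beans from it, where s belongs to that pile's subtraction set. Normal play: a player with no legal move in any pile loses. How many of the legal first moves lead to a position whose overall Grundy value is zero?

All piles use S = {4, 5, 7, 9}:
G(0) = 0
G(1) = mex{} = 0
G(2) = mex{} = 0
G(3) = mex{} = 0
G(4) = mex{0} = 1
G(5) = mex{0,0} = 1
G(6) = mex{0,0} = 1
G(7) = mex{0,0,0} = 1
G(8) = mex{1,0,0} = 2
G(9) = mex{1,1,0,0} = 2
G(10) = mex{1,1,0,0} = 2
G(11) = mex{1,1,1,0} = 2
G(12) = mex{2,1,1,0} = 3
G(13) = mex{2,2,1,1} = 0
G(14) = mex{2,2,1,1} = 0
G(15) = mex{2,2,2,1} = 0
G(16) = mex{3,2,2,1} = 0
G(17) = mex{0,3,2,2} = 1
G(18) = mex{0,0,2,2} = 1
G(19) = mex{0,0,3,2} = 1
Pile A: G(7) = 1.
Pile B: G(19) = 1.
Combined Grundy value = 1 ⊕ 1 = 0.
A winning move leaves total XOR = 0, i.e. changes one component's Grundy value g to g ⊕ X where X is the current total.
Pile A: target g' = 1⊕0 = 1, but every legal move changes the Grundy value (mex property), so 0 moves.
Pile B: target g' = 1⊕0 = 1, but every legal move changes the Grundy value (mex property), so 0 moves.

0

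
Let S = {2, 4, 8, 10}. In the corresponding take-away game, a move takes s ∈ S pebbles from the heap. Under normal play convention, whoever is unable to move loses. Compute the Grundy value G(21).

n :  0  1  2  3  4  5  6  7  8  9 10 11 12 13 14 15 16 17 18 19 20 21
G :  0  0  1  1  2  2  0  0  1  1  2  2  0  0  1  1  2  2  0  0  1  1

1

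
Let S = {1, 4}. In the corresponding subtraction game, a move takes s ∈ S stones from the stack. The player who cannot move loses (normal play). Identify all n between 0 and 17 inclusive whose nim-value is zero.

n :  0  1  2  3  4  5  6  7  8  9 10 11 12 13 14 15 16 17
G :  0  1  0  1  2  0  1  0  1  2  0  1  0  1  2  0  1  0
P-positions are exactly the n with G(n) = 0.

0, 2, 5, 7, 10, 12, 15, 17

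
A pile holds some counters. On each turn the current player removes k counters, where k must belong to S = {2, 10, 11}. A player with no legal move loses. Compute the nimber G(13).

0

G(0) = 0
G(1) = mex{} = 0
G(2) = mex{0} = 1
G(3) = mex{0} = 1
G(4) = mex{1} = 0
G(5) = mex{1} = 0
G(6) = mex{0} = 1
G(7) = mex{0} = 1
G(8) = mex{1} = 0
G(9) = mex{1} = 0
G(10) = mex{0,0} = 1
G(11) = mex{0,0,0} = 1
G(12) = mex{1,1,0} = 2
G(13) = mex{1,1,1} = 0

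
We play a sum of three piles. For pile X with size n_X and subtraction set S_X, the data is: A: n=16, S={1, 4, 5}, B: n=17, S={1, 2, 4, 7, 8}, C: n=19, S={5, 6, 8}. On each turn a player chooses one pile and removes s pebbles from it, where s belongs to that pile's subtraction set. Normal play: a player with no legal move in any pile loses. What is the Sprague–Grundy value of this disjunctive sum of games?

3

Pile A, S = {1, 4, 5}:
G(0) = 0
G(1) = mex{0} = 1
G(2) = mex{1} = 0
G(3) = mex{0} = 1
G(4) = mex{1,0} = 2
G(5) = mex{2,1,0} = 3
G(6) = mex{3,0,1} = 2
G(7) = mex{2,1,0} = 3
G(8) = mex{3,2,1} = 0
G(9) = mex{0,3,2} = 1
G(10) = mex{1,2,3} = 0
G(11) = mex{0,3,2} = 1
G(12) = mex{1,0,3} = 2
G(13) = mex{2,1,0} = 3
G(14) = mex{3,0,1} = 2
G(15) = mex{2,1,0} = 3
G(16) = mex{3,2,1} = 0
G_A(16) = 0.
Pile B, S = {1, 2, 4, 7, 8}:
n :  0  1  2  3  4  5  6  7  8  9 10 11 12 13 14 15 16 17
G :  0  1  2  0  1  2  0  1  2  0  1  2  0  1  2  0  1  2
G_B(17) = 2.
Pile C, S = {5, 6, 8}:
n :  0  1  2  3  4  5  6  7  8  9 10 11 12 13 14 15 16 17 18 19
G :  0  0  0  0  0  1  1  1  1  1  2  2  2  0  0  0  0  0  1  1
G_C(19) = 1.
Combined Grundy value = 0 ⊕ 2 ⊕ 1 = 3.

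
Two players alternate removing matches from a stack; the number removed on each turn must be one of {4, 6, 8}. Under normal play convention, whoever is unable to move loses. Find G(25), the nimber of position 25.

0

G(0) = 0
G(1) = mex{} = 0
G(2) = mex{} = 0
G(3) = mex{} = 0
G(4) = mex{0} = 1
G(5) = mex{0} = 1
G(6) = mex{0,0} = 1
G(7) = mex{0,0} = 1
G(8) = mex{1,0,0} = 2
G(9) = mex{1,0,0} = 2
G(10) = mex{1,1,0} = 2
G(11) = mex{1,1,0} = 2
G(12) = mex{2,1,1} = 0
G(13) = mex{2,1,1} = 0
G(14) = mex{2,2,1} = 0
G(15) = mex{2,2,1} = 0
G(16) = mex{0,2,2} = 1
G(17) = mex{0,2,2} = 1
G(18) = mex{0,0,2} = 1
G(19) = mex{0,0,2} = 1
G(20) = mex{1,0,0} = 2
G(21) = mex{1,0,0} = 2
G(22) = mex{1,1,0} = 2
G(23) = mex{1,1,0} = 2
G(24) = mex{2,1,1} = 0
G(25) = mex{2,1,1} = 0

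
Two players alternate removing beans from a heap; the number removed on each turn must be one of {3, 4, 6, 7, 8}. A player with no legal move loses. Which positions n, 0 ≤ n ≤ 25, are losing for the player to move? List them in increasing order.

G(0) = 0
G(1) = mex{} = 0
G(2) = mex{} = 0
G(3) = mex{0} = 1
G(4) = mex{0,0} = 1
G(5) = mex{0,0} = 1
G(6) = mex{1,0,0} = 2
G(7) = mex{1,1,0,0} = 2
G(8) = mex{1,1,0,0,0} = 2
G(9) = mex{2,1,1,0,0} = 3
G(10) = mex{2,2,1,1,0} = 3
G(11) = mex{2,2,1,1,1} = 0
G(12) = mex{3,2,2,1,1} = 0
G(13) = mex{3,3,2,2,1} = 0
G(14) = mex{0,3,2,2,2} = 1
G(15) = mex{0,0,3,2,2} = 1
G(16) = mex{0,0,3,3,2} = 1
G(17) = mex{1,0,0,3,3} = 2
G(18) = mex{1,1,0,0,3} = 2
G(19) = mex{1,1,0,0,0} = 2
G(20) = mex{2,1,1,0,0} = 3
G(21) = mex{2,2,1,1,0} = 3
G(22) = mex{2,2,1,1,1} = 0
G(23) = mex{3,2,2,1,1} = 0
G(24) = mex{3,3,2,2,1} = 0
G(25) = mex{0,3,2,2,2} = 1
P-positions are exactly the n with G(n) = 0.

0, 1, 2, 11, 12, 13, 22, 23, 24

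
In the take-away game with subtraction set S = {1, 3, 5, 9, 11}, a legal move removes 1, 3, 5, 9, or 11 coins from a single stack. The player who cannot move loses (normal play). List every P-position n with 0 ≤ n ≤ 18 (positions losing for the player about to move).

G(0) = 0
G(1) = mex{0} = 1
G(2) = mex{1} = 0
G(3) = mex{0,0} = 1
G(4) = mex{1,1} = 0
G(5) = mex{0,0,0} = 1
G(6) = mex{1,1,1} = 0
G(7) = mex{0,0,0} = 1
G(8) = mex{1,1,1} = 0
G(9) = mex{0,0,0,0} = 1
G(10) = mex{1,1,1,1} = 0
G(11) = mex{0,0,0,0,0} = 1
G(12) = mex{1,1,1,1,1} = 0
G(13) = mex{0,0,0,0,0} = 1
G(14) = mex{1,1,1,1,1} = 0
G(15) = mex{0,0,0,0,0} = 1
G(16) = mex{1,1,1,1,1} = 0
G(17) = mex{0,0,0,0,0} = 1
G(18) = mex{1,1,1,1,1} = 0
P-positions are exactly the n with G(n) = 0.

0, 2, 4, 6, 8, 10, 12, 14, 16, 18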